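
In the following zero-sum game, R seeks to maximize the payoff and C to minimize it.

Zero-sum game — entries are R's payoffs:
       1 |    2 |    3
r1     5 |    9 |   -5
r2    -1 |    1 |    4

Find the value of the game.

Column 2 is strictly dominated by 1 for C (it gives R more in every row).
The remaining 2×2 game on (r1, r2) × (1, 3) has no saddle point. Let R play r1 with probability p; indifference gives 5p − (1−p) = −5p + 4(1−p), so p = 1/3.
Similarly C's optimal q on 1 is 3/5, and the value is 5·(3/5) + (-5)·(2/5) = 1.

1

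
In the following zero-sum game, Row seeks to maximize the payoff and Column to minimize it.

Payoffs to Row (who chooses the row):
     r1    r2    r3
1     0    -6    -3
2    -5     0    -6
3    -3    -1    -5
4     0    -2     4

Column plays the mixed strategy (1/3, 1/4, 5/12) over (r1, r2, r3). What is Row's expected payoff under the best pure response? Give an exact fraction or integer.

7/6

1: (0)·(1/3) + (-6)·(1/4) + (-3)·(5/12) = -11/4.
2: (-5)·(1/3) + (0)·(1/4) + (-6)·(5/12) = -25/6.
3: (-3)·(1/3) + (-1)·(1/4) + (-5)·(5/12) = -10/3.
4: (0)·(1/3) + (-2)·(1/4) + (4)·(5/12) = 7/6.
The best pure response is 4 with expected payoff 7/6.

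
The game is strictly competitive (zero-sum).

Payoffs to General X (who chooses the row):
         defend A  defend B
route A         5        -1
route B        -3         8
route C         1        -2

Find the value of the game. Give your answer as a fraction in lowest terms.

37/17

Row route C is strictly dominated by row route A, so General X never plays it.
The remaining 2×2 game on (route A, route B) × (defend A, defend B) has no saddle point. Let General X play route A with probability p; indifference gives 5p − 3(1−p) = −p + 8(1−p), so p = 11/17.
Similarly General Y's optimal q on defend A is 9/17, and the value is 5·(9/17) + (-1)·(8/17) = 37/17.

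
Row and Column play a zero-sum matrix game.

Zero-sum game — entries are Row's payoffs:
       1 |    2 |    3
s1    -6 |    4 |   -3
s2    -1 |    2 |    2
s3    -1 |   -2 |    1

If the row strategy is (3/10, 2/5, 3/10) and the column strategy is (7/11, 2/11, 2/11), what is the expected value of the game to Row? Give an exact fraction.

-13/10

Against (7/11, 2/11, 2/11), each row's expected payoff is s1: -40/11; s2: 1/11; s3: -9/11.
Taking the (3/10, 2/5, 3/10)-weighted average: (3/10)·(-40/11) + (2/5)·(1/11) + (3/10)·(-9/11) = -13/10.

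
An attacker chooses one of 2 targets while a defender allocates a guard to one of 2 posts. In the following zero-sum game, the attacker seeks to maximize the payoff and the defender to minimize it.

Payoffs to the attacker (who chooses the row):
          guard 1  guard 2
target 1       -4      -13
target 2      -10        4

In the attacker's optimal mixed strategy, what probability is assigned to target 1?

14/23

Row minima are -13 and -10, so the attacker's maximin is -10; column maxima are -4 and 4, so the defender's minimax is -4. These differ, so the equilibrium is in mixed strategies.
Let the attacker play target 1 with probability p. The defender is indifferent when −4p − 10(1−p) = −13p + 4(1−p), giving p = 14/23.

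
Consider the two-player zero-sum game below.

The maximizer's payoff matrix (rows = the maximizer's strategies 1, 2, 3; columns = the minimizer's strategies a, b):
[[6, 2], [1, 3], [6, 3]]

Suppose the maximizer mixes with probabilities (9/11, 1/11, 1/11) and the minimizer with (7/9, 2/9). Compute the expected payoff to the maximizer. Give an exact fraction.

475/99

Against (7/9, 2/9), each row's expected payoff is 1: 46/9; 2: 13/9; 3: 16/3.
Taking the (9/11, 1/11, 1/11)-weighted average: (9/11)·(46/9) + (1/11)·(13/9) + (1/11)·(16/3) = 475/99.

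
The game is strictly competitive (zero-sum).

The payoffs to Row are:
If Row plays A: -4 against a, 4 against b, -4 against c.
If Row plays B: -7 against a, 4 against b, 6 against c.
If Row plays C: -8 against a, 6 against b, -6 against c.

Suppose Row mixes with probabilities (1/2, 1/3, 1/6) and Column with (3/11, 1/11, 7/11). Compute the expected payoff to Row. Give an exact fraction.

-59/33

Against (3/11, 1/11, 7/11), each row's expected payoff is A: -36/11; B: 25/11; C: -60/11.
Taking the (1/2, 1/3, 1/6)-weighted average: (1/2)·(-36/11) + (1/3)·(25/11) + (1/6)·(-60/11) = -59/33.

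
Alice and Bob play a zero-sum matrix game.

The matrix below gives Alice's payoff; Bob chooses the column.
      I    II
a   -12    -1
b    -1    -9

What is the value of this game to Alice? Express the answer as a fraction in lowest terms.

Row minima are -12 and -9, so Alice's maximin is -9; column maxima are -1 and -1, so Bob's minimax is -1. These differ, so the equilibrium is in mixed strategies.
Let Alice play a with probability p. Bob is indifferent when −12p − (1−p) = −p − 9(1−p), giving p = 8/19.
Let Bob play I with probability q. Alice is indifferent when −12q − (1−q) = −q − 9(1−q), giving q = 8/19.
The value is -12·(8/19) + (-1)·(11/19) = -107/19.

-107/19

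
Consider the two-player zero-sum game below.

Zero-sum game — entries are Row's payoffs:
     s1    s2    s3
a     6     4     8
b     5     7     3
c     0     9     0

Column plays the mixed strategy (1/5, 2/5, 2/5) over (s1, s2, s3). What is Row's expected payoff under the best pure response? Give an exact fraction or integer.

a: (6)·(1/5) + (4)·(2/5) + (8)·(2/5) = 6.
b: (5)·(1/5) + (7)·(2/5) + (3)·(2/5) = 5.
c: (0)·(1/5) + (9)·(2/5) + (0)·(2/5) = 18/5.
The best pure response is a with expected payoff 6.

6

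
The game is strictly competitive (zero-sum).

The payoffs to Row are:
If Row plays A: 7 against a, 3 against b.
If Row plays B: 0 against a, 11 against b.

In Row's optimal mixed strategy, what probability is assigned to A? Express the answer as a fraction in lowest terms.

Row minima are 3 and 0, so Row's maximin is 3; column maxima are 7 and 11, so Column's minimax is 7. These differ, so the equilibrium is in mixed strategies.
Let Row play A with probability p. Column is indifferent when 7p = 3p + 11(1−p), giving p = 11/15.

11/15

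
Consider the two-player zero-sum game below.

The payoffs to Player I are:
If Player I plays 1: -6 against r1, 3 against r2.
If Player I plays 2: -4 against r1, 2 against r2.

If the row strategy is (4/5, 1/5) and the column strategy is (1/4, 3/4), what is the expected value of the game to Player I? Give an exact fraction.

7/10

Against (1/4, 3/4), each row's expected payoff is 1: 3/4; 2: 1/2.
Taking the (4/5, 1/5)-weighted average: (4/5)·(3/4) + (1/5)·(1/2) = 7/10.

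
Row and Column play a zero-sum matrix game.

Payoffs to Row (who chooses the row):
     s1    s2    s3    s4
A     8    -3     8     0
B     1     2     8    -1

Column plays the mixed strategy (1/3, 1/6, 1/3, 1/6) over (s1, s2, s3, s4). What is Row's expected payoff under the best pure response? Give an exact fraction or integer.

A: (8)·(1/3) + (-3)·(1/6) + (8)·(1/3) + (0)·(1/6) = 29/6.
B: (1)·(1/3) + (2)·(1/6) + (8)·(1/3) + (-1)·(1/6) = 19/6.
The best pure response is A with expected payoff 29/6.

29/6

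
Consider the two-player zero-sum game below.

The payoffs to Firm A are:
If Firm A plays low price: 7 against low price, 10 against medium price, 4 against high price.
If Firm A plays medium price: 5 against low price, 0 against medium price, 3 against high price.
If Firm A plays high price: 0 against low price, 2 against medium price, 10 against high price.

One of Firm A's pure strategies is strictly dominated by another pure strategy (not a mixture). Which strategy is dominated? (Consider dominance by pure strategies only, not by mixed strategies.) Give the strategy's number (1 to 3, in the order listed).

2

Compare medium price with low price: 7 > 5, 10 > 0, 4 > 3.
So low price strictly dominates medium price for Firm A; medium price is strictly dominated.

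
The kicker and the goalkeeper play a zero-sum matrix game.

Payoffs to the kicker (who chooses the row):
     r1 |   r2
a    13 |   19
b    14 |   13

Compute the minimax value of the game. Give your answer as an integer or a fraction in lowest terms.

Row minima are 13 and 13, so the kicker's maximin is 13; column maxima are 14 and 19, so the goalkeeper's minimax is 14. These differ, so the equilibrium is in mixed strategies.
Let the kicker play a with probability p. The goalkeeper is indifferent when 13p + 14(1−p) = 19p + 13(1−p), giving p = 1/7.
Let the goalkeeper play r1 with probability q. The kicker is indifferent when 13q + 19(1−q) = 14q + 13(1−q), giving q = 6/7.
The value is 13·(6/7) + (19)·(1/7) = 97/7.

97/7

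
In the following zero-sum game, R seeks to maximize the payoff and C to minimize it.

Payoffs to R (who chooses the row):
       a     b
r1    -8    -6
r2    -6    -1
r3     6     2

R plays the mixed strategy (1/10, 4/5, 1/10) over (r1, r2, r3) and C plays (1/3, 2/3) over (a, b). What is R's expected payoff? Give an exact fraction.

-37/15

Against (1/3, 2/3), each row's expected payoff is r1: -20/3; r2: -8/3; r3: 10/3.
Taking the (1/10, 4/5, 1/10)-weighted average: (1/10)·(-20/3) + (4/5)·(-8/3) + (1/10)·(10/3) = -37/15.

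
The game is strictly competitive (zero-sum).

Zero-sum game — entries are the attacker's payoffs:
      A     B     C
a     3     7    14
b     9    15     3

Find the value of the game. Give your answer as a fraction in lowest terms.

Column B is strictly dominated by A for the defender (it gives the attacker more in every row).
The remaining 2×2 game on (a, b) × (A, C) has no saddle point. Let the attacker play a with probability p; indifference gives 3p + 9(1−p) = 14p + 3(1−p), so p = 6/17.
Similarly the defender's optimal q on A is 11/17, and the value is 3·(11/17) + (14)·(6/17) = 117/17.

117/17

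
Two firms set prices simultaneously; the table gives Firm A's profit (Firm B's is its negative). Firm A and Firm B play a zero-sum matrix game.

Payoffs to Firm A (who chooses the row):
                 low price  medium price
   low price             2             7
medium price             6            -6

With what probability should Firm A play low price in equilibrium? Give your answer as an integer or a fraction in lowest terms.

12/17

Row minima are 2 and -6, so Firm A's maximin is 2; column maxima are 6 and 7, so Firm B's minimax is 6. These differ, so the equilibrium is in mixed strategies.
Let Firm A play low price with probability p. Firm B is indifferent when 2p + 6(1−p) = 7p − 6(1−p), giving p = 12/17.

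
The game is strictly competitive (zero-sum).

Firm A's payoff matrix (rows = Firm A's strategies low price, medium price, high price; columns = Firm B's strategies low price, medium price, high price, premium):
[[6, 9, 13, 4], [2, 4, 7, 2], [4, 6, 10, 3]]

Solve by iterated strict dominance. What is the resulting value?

4

Column high price is strictly dominated by low price for Firm B (6<13, 2<7, 4<10); eliminate high price.
Column medium price is strictly dominated by low price for Firm B (6<9, 2<4, 4<6); eliminate medium price.
Row high price is strictly dominated by row low price (6>4, 4>3); eliminate high price.
Row medium price is strictly dominated by row low price (6>2, 4>2); eliminate medium price.
Column low price is strictly dominated by premium for Firm B (4<6); eliminate low price.
Only (low price, premium) remains, with payoff 4.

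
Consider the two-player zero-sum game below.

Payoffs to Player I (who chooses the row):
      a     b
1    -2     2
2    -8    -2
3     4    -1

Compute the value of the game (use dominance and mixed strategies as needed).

Row 2 is strictly dominated by row 1, so Player I never plays it.
The remaining 2×2 game on (1, 3) × (a, b) has no saddle point. Let Player I play 1 with probability p; indifference gives −2p + 4(1−p) = 2p − (1−p), so p = 5/9.
Similarly Player II's optimal q on a is 1/3, and the value is -2·(1/3) + (2)·(2/3) = 2/3.

2/3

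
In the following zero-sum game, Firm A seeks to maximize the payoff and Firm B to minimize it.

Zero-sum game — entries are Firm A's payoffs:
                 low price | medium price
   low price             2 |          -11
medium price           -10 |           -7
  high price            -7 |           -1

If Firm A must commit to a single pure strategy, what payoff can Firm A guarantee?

The worst-case payoff for each row is low price: -11, medium price: -10, high price: -7.
The best of these is -7.

-7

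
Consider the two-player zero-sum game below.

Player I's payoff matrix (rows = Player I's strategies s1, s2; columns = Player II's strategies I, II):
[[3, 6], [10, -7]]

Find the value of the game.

81/20

Row minima are 3 and -7, so Player I's maximin is 3; column maxima are 10 and 6, so Player II's minimax is 6. These differ, so the equilibrium is in mixed strategies.
Let Player I play s1 with probability p. Player II is indifferent when 3p + 10(1−p) = 6p − 7(1−p), giving p = 17/20.
Let Player II play I with probability q. Player I is indifferent when 3q + 6(1−q) = 10q − 7(1−q), giving q = 13/20.
The value is 3·(13/20) + (6)·(7/20) = 81/20.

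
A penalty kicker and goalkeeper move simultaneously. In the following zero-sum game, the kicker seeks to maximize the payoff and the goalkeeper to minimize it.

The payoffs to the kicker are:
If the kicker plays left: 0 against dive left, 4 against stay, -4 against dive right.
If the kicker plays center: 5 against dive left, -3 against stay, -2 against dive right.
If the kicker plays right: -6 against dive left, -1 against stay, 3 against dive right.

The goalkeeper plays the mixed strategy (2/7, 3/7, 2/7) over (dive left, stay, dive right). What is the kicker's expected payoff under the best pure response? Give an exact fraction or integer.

4/7

left: (0)·(2/7) + (4)·(3/7) + (-4)·(2/7) = 4/7.
center: (5)·(2/7) + (-3)·(3/7) + (-2)·(2/7) = -3/7.
right: (-6)·(2/7) + (-1)·(3/7) + (3)·(2/7) = -9/7.
The best pure response is left with expected payoff 4/7.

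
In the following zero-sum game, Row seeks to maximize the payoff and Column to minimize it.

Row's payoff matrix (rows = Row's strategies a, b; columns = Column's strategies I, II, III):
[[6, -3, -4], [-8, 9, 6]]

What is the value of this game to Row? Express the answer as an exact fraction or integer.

Column II is strictly dominated by III for Column (it gives Row more in every row).
The remaining 2×2 game on (a, b) × (I, III) has no saddle point. Let Row play a with probability p; indifference gives 6p − 8(1−p) = −4p + 6(1−p), so p = 7/12.
Similarly Column's optimal q on I is 5/12, and the value is 6·(5/12) + (-4)·(7/12) = 1/6.

1/6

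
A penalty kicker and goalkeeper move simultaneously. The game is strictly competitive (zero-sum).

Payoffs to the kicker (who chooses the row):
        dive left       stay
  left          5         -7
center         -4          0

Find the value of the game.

-7/4

Row minima are -7 and -4, so the kicker's maximin is -4; column maxima are 5 and 0, so the goalkeeper's minimax is 0. These differ, so the equilibrium is in mixed strategies.
Let the kicker play left with probability p. The goalkeeper is indifferent when 5p − 4(1−p) = −7p, giving p = 1/4.
Let the goalkeeper play dive left with probability q. The kicker is indifferent when 5q − 7(1−q) = −4q, giving q = 7/16.
The value is 5·(7/16) + (-7)·(9/16) = -7/4.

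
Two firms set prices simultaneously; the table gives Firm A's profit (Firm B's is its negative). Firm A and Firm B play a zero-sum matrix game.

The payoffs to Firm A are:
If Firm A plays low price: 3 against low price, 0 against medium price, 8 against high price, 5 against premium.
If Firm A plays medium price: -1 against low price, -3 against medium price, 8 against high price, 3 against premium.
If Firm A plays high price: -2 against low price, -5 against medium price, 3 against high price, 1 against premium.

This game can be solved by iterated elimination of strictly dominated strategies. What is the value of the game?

0

Row high price is strictly dominated by row low price (3>-2, 0>-5, 8>3, 5>1); eliminate high price.
Column high price is strictly dominated by low price for Firm B (3<8, -1<8); eliminate high price.
Row medium price is strictly dominated by row low price (3>-1, 0>-3, 5>3); eliminate medium price.
Column low price is strictly dominated by medium price for Firm B (0<3); eliminate low price.
Column premium is strictly dominated by medium price for Firm B (0<5); eliminate premium.
Only (low price, medium price) remains, with payoff 0.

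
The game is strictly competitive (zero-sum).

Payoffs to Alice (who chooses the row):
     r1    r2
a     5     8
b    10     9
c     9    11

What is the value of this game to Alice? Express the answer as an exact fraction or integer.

Row a is strictly dominated by row c, so Alice never plays it.
The remaining 2×2 game on (b, c) × (r1, r2) has no saddle point. Let Alice play b with probability p; indifference gives 10p + 9(1−p) = 9p + 11(1−p), so p = 2/3.
Similarly Bob's optimal q on r1 is 2/3, and the value is 10·(2/3) + (9)·(1/3) = 29/3.

29/3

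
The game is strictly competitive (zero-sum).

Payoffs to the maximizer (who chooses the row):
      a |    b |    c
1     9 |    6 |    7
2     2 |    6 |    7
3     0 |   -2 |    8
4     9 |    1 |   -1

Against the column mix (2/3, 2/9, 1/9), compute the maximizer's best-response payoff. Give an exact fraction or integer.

1: (9)·(2/3) + (6)·(2/9) + (7)·(1/9) = 73/9.
2: (2)·(2/3) + (6)·(2/9) + (7)·(1/9) = 31/9.
3: (0)·(2/3) + (-2)·(2/9) + (8)·(1/9) = 4/9.
4: (9)·(2/3) + (1)·(2/9) + (-1)·(1/9) = 55/9.
The best pure response is 1 with expected payoff 73/9.

73/9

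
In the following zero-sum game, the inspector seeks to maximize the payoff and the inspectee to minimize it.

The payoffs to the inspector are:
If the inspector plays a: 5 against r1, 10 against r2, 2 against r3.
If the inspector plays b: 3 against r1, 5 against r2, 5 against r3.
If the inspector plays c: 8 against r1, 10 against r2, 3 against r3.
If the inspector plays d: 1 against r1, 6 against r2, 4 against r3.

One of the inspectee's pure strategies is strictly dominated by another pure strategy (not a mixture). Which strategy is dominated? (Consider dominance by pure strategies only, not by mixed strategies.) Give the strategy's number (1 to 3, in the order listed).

2

The inspectee prefers columns that give the inspector less. Compare r2 with r1: 5 < 10, 3 < 5, 8 < 10, 1 < 6.
So r1 strictly dominates r2 for the inspectee; r2 is strictly dominated.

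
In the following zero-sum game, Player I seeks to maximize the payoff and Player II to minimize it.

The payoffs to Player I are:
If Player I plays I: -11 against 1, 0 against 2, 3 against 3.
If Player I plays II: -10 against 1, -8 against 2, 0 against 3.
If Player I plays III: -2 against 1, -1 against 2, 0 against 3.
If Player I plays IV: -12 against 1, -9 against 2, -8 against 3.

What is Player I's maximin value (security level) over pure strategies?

-2

The worst-case payoff for each row is I: -11, II: -10, III: -2, IV: -12.
The best of these is -2.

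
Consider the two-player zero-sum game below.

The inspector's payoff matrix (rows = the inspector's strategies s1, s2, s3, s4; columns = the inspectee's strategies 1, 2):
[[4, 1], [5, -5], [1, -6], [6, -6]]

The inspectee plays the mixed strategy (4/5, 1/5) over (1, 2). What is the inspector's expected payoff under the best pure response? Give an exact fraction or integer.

18/5

s1: (4)·(4/5) + (1)·(1/5) = 17/5.
s2: (5)·(4/5) + (-5)·(1/5) = 3.
s3: (1)·(4/5) + (-6)·(1/5) = -2/5.
s4: (6)·(4/5) + (-6)·(1/5) = 18/5.
The best pure response is s4 with expected payoff 18/5.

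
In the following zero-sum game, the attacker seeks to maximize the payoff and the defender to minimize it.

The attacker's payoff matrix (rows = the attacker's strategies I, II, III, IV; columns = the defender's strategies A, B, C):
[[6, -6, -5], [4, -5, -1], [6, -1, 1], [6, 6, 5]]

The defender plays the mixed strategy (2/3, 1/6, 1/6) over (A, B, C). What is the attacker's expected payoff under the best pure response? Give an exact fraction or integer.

35/6

I: (6)·(2/3) + (-6)·(1/6) + (-5)·(1/6) = 13/6.
II: (4)·(2/3) + (-5)·(1/6) + (-1)·(1/6) = 5/3.
III: (6)·(2/3) + (-1)·(1/6) + (1)·(1/6) = 4.
IV: (6)·(2/3) + (6)·(1/6) + (5)·(1/6) = 35/6.
The best pure response is IV with expected payoff 35/6.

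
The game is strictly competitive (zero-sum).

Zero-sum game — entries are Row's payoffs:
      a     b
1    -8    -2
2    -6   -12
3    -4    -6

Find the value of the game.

Row 2 is strictly dominated by row 3, so Row never plays it.
The remaining 2×2 game on (1, 3) × (a, b) has no saddle point. Let Row play 1 with probability p; indifference gives −8p − 4(1−p) = −2p − 6(1−p), so p = 1/4.
Similarly Column's optimal q on a is 1/2, and the value is -8·(1/2) + (-2)·(1/2) = -5.

-5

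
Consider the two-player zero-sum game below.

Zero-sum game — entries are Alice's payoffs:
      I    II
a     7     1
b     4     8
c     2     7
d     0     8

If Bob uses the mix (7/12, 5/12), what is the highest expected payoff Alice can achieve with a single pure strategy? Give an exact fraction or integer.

a: (7)·(7/12) + (1)·(5/12) = 9/2.
b: (4)·(7/12) + (8)·(5/12) = 17/3.
c: (2)·(7/12) + (7)·(5/12) = 49/12.
d: (0)·(7/12) + (8)·(5/12) = 10/3.
The best pure response is b with expected payoff 17/3.

17/3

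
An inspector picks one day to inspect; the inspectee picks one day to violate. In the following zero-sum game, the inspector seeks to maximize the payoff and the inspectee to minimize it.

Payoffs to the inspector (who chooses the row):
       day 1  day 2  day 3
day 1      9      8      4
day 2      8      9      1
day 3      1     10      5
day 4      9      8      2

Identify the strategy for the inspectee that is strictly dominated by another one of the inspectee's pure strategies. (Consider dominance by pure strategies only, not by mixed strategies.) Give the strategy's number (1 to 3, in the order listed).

2

The inspectee prefers columns that give the inspector less. Compare day 2 with day 3: 4 < 8, 1 < 9, 5 < 10, 2 < 8.
So day 3 strictly dominates day 2 for the inspectee; day 2 is strictly dominated.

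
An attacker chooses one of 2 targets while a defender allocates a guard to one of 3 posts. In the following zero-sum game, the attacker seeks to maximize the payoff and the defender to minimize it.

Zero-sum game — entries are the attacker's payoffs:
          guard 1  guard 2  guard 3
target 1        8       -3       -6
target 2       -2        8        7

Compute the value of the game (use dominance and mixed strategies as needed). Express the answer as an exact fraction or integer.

44/23

Column guard 2 is strictly dominated by guard 3 for the defender (it gives the attacker more in every row).
The remaining 2×2 game on (target 1, target 2) × (guard 1, guard 3) has no saddle point. Let the attacker play target 1 with probability p; indifference gives 8p − 2(1−p) = −6p + 7(1−p), so p = 9/23.
Similarly the defender's optimal q on guard 1 is 13/23, and the value is 8·(13/23) + (-6)·(10/23) = 44/23.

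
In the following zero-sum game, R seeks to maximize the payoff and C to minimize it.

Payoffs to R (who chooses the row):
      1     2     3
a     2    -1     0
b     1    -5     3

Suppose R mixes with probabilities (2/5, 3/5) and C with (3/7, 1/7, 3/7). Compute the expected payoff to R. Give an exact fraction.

Against (3/7, 1/7, 3/7), each row's expected payoff is a: 5/7; b: 1.
Taking the (2/5, 3/5)-weighted average: (2/5)·(5/7) + (3/5)·(1) = 31/35.

31/35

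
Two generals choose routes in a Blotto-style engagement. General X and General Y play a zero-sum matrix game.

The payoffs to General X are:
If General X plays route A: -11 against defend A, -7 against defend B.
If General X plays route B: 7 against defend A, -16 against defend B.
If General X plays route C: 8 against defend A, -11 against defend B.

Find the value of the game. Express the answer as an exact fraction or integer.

Row route B is strictly dominated by row route C, so General X never plays it.
The remaining 2×2 game on (route A, route C) × (defend A, defend B) has no saddle point. Let General X play route A with probability p; indifference gives −11p + 8(1−p) = −7p − 11(1−p), so p = 19/23.
Similarly General Y's optimal q on defend A is 4/23, and the value is -11·(4/23) + (-7)·(19/23) = -177/23.

-177/23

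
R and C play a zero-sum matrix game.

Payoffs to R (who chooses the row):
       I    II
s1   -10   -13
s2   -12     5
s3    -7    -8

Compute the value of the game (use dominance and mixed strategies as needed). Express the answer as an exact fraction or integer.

-131/18

Row s1 is strictly dominated by row s3, so R never plays it.
The remaining 2×2 game on (s2, s3) × (I, II) has no saddle point. Let R play s2 with probability p; indifference gives −12p − 7(1−p) = 5p − 8(1−p), so p = 1/18.
Similarly C's optimal q on I is 13/18, and the value is -12·(13/18) + (5)·(5/18) = -131/18.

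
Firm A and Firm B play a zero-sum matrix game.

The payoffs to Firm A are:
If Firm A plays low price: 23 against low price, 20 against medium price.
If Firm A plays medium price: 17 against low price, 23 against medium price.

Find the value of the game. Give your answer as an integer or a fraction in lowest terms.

21

Row minima are 20 and 17, so Firm A's maximin is 20; column maxima are 23 and 23, so Firm B's minimax is 23. These differ, so the equilibrium is in mixed strategies.
Let Firm A play low price with probability p. Firm B is indifferent when 23p + 17(1−p) = 20p + 23(1−p), giving p = 2/3.
Let Firm B play low price with probability q. Firm A is indifferent when 23q + 20(1−q) = 17q + 23(1−q), giving q = 1/3.
The value is 23·(1/3) + (20)·(2/3) = 21.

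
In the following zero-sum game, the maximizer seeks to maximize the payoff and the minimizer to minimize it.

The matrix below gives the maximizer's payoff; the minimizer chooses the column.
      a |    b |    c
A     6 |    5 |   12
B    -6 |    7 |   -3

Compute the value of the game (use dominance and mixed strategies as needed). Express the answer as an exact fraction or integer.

Column c is strictly dominated by a for the minimizer (it gives the maximizer more in every row).
The remaining 2×2 game on (A, B) × (a, b) has no saddle point. Let the maximizer play A with probability p; indifference gives 6p − 6(1−p) = 5p + 7(1−p), so p = 13/14.
Similarly the minimizer's optimal q on a is 1/7, and the value is 6·(1/7) + (5)·(6/7) = 36/7.

36/7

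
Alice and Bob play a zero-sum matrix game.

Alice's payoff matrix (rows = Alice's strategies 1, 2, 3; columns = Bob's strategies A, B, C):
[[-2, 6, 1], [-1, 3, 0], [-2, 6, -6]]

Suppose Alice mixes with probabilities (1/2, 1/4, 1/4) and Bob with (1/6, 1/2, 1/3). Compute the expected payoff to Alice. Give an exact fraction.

Against (1/6, 1/2, 1/3), each row's expected payoff is 1: 3; 2: 4/3; 3: 2/3.
Taking the (1/2, 1/4, 1/4)-weighted average: (1/2)·(3) + (1/4)·(4/3) + (1/4)·(2/3) = 2.

2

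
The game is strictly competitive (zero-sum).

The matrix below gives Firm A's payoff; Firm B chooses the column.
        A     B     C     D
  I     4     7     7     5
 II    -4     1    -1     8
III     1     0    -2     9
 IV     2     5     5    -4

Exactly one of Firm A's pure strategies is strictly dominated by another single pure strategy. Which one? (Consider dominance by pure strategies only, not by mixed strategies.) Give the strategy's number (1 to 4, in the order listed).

4

Compare IV with I: 4 > 2, 7 > 5, 7 > 5, 5 > -4.
So I strictly dominates IV for Firm A; IV is strictly dominated.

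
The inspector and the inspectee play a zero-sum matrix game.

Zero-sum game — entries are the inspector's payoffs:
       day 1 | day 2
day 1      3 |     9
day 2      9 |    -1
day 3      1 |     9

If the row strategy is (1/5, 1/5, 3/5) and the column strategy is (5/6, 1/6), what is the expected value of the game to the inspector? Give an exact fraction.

Against (5/6, 1/6), each row's expected payoff is day 1: 4; day 2: 22/3; day 3: 7/3.
Taking the (1/5, 1/5, 3/5)-weighted average: (1/5)·(4) + (1/5)·(22/3) + (3/5)·(7/3) = 11/3.

11/3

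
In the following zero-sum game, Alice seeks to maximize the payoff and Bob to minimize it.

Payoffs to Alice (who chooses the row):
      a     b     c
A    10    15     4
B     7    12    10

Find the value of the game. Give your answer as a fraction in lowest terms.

Column b is strictly dominated by a for Bob (it gives Alice more in every row).
The remaining 2×2 game on (A, B) × (a, c) has no saddle point. Let Alice play A with probability p; indifference gives 10p + 7(1−p) = 4p + 10(1−p), so p = 1/3.
Similarly Bob's optimal q on a is 2/3, and the value is 10·(2/3) + (4)·(1/3) = 8.

8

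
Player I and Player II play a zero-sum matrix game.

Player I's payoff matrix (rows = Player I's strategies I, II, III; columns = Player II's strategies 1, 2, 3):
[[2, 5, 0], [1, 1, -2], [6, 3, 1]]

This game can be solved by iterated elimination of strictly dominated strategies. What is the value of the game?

Column 1 is strictly dominated by 3 for Player II (0<2, -2<1, 1<6); eliminate 1.
Column 2 is strictly dominated by 3 for Player II (0<5, -2<1, 1<3); eliminate 2.
Row I is strictly dominated by row III (1>0); eliminate I.
Row II is strictly dominated by row III (1>-2); eliminate II.
Only (III, 3) remains, with payoff 1.

1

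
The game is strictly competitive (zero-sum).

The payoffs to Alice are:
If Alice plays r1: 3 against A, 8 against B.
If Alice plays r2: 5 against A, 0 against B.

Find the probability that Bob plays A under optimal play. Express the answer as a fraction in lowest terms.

Row minima are 3 and 0, so Alice's maximin is 3; column maxima are 5 and 8, so Bob's minimax is 5. These differ, so the equilibrium is in mixed strategies.
Let Bob play A with probability q. Alice is indifferent when 3q + 8(1−q) = 5q, giving q = 4/5.

4/5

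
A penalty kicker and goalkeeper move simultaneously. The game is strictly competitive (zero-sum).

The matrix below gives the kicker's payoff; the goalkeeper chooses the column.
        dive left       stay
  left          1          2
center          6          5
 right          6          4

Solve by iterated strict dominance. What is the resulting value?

Row left is strictly dominated by row center (6>1, 5>2); eliminate left.
Column dive left is strictly dominated by stay for the goalkeeper (5<6, 4<6); eliminate dive left.
Row right is strictly dominated by row center (5>4); eliminate right.
Only (center, stay) remains, with payoff 5.

5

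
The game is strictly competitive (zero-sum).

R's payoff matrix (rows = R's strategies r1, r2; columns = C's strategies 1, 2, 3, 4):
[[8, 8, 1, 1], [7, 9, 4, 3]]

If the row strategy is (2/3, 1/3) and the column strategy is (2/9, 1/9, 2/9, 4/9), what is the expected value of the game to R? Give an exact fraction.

103/27

Against (2/9, 1/9, 2/9, 4/9), each row's expected payoff is r1: 10/3; r2: 43/9.
Taking the (2/3, 1/3)-weighted average: (2/3)·(10/3) + (1/3)·(43/9) = 103/27.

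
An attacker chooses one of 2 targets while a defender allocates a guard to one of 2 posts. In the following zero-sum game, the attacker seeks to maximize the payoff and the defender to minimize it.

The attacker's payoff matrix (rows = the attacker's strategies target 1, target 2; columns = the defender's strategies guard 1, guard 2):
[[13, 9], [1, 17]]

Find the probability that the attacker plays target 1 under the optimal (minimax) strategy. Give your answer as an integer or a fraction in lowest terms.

4/5

Row minima are 9 and 1, so the attacker's maximin is 9; column maxima are 13 and 17, so the defender's minimax is 13. These differ, so the equilibrium is in mixed strategies.
Let the attacker play target 1 with probability p. The defender is indifferent when 13p + (1−p) = 9p + 17(1−p), giving p = 4/5.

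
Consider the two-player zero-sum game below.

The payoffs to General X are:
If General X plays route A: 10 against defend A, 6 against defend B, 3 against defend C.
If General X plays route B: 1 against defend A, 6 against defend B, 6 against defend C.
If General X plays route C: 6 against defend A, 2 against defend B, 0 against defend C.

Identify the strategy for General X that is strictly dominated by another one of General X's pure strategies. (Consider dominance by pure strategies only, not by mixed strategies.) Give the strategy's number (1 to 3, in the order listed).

3

Compare route C with route A: 10 > 6, 6 > 2, 3 > 0.
So route A strictly dominates route C for General X; route C is strictly dominated.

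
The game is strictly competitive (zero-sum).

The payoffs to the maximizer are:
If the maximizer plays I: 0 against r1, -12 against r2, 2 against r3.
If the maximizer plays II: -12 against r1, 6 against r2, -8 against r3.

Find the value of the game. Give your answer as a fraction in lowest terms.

-24/5

Column r3 is strictly dominated by r1 for the minimizer (it gives the maximizer more in every row).
The remaining 2×2 game on (I, II) × (r1, r2) has no saddle point. Let the maximizer play I with probability p; indifference gives −12(1−p) = −12p + 6(1−p), so p = 3/5.
Similarly the minimizer's optimal q on r1 is 3/5, and the value is 0·(3/5) + (-12)·(2/5) = -24/5.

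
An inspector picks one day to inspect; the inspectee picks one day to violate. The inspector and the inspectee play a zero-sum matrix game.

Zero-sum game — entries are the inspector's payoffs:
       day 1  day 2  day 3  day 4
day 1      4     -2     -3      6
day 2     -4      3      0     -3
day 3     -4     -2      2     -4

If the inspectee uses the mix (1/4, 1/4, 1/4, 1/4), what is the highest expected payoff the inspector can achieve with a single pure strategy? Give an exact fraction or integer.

5/4

day 1: (4)·(1/4) + (-2)·(1/4) + (-3)·(1/4) + (6)·(1/4) = 5/4.
day 2: (-4)·(1/4) + (3)·(1/4) + (0)·(1/4) + (-3)·(1/4) = -1.
day 3: (-4)·(1/4) + (-2)·(1/4) + (2)·(1/4) + (-4)·(1/4) = -2.
The best pure response is day 1 with expected payoff 5/4.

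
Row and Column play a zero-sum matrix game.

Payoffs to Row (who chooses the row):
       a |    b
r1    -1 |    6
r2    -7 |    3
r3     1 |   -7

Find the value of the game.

Row r2 is strictly dominated by row r1, so Row never plays it.
The remaining 2×2 game on (r1, r3) × (a, b) has no saddle point. Let Row play r1 with probability p; indifference gives −p + (1−p) = 6p − 7(1−p), so p = 8/15.
Similarly Column's optimal q on a is 13/15, and the value is -1·(13/15) + (6)·(2/15) = -1/15.

-1/15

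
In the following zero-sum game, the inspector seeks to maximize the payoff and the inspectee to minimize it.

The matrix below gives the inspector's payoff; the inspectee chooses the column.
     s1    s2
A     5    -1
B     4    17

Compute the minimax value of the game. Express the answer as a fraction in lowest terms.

89/19

Row minima are -1 and 4, so the inspector's maximin is 4; column maxima are 5 and 17, so the inspectee's minimax is 5. These differ, so the equilibrium is in mixed strategies.
Let the inspector play A with probability p. The inspectee is indifferent when 5p + 4(1−p) = −p + 17(1−p), giving p = 13/19.
Let the inspectee play s1 with probability q. The inspector is indifferent when 5q − (1−q) = 4q + 17(1−q), giving q = 18/19.
The value is 5·(18/19) + (-1)·(1/19) = 89/19.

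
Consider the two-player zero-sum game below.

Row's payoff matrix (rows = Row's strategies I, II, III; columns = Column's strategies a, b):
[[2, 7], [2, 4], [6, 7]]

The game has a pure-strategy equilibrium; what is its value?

Row minima: 2, 2, 6 → Row's maximin is 6.
Column maxima: 6, 7 → Column's minimax is 6.
They coincide at (III, a), so the value is 6.

6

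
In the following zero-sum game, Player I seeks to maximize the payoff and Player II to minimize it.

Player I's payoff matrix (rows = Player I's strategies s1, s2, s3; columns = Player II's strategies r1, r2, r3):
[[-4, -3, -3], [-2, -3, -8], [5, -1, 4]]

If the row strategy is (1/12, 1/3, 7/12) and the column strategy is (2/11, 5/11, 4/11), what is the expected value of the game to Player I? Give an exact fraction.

Against (2/11, 5/11, 4/11), each row's expected payoff is s1: -35/11; s2: -51/11; s3: 21/11.
Taking the (1/12, 1/3, 7/12)-weighted average: (1/12)·(-35/11) + (1/3)·(-51/11) + (7/12)·(21/11) = -23/33.

-23/33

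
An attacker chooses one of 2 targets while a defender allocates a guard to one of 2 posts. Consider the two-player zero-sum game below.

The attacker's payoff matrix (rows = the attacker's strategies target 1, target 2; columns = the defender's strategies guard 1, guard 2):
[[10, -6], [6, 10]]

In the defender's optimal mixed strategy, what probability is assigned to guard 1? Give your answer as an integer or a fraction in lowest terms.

Row minima are -6 and 6, so the attacker's maximin is 6; column maxima are 10 and 10, so the defender's minimax is 10. These differ, so the equilibrium is in mixed strategies.
Let the defender play guard 1 with probability q. The attacker is indifferent when 10q − 6(1−q) = 6q + 10(1−q), giving q = 4/5.

4/5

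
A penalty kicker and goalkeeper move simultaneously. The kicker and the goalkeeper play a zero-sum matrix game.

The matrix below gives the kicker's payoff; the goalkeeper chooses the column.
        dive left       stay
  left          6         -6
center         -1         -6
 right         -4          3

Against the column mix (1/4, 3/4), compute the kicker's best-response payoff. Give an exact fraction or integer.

left: (6)·(1/4) + (-6)·(3/4) = -3.
center: (-1)·(1/4) + (-6)·(3/4) = -19/4.
right: (-4)·(1/4) + (3)·(3/4) = 5/4.
The best pure response is right with expected payoff 5/4.

5/4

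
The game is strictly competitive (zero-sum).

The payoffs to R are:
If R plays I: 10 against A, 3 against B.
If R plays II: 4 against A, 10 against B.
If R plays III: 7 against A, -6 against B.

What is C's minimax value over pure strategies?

10

The worst case (largest entry) in each column is A: 10, B: 10.
The best (smallest) of these is 10.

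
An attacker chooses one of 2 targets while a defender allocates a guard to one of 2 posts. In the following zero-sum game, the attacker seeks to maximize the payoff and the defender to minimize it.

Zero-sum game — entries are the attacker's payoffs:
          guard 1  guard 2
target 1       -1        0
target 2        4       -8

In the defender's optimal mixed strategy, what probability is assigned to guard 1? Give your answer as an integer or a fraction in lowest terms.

8/13

Row minima are -1 and -8, so the attacker's maximin is -1; column maxima are 4 and 0, so the defender's minimax is 0. These differ, so the equilibrium is in mixed strategies.
Let the defender play guard 1 with probability q. The attacker is indifferent when −q = 4q − 8(1−q), giving q = 8/13.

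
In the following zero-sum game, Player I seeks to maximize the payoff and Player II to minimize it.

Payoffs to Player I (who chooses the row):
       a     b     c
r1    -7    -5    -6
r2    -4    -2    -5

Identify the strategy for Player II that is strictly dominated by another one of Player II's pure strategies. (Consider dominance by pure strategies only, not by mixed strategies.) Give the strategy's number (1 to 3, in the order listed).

2

Player II prefers columns that give Player I less. Compare b with a: -7 < -5, -4 < -2.
So a strictly dominates b for Player II; b is strictly dominated.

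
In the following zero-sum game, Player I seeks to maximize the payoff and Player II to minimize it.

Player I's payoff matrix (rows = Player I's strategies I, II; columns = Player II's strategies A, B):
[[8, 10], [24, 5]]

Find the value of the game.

200/21

Row minima are 8 and 5, so Player I's maximin is 8; column maxima are 24 and 10, so Player II's minimax is 10. These differ, so the equilibrium is in mixed strategies.
Let Player I play I with probability p. Player II is indifferent when 8p + 24(1−p) = 10p + 5(1−p), giving p = 19/21.
Let Player II play A with probability q. Player I is indifferent when 8q + 10(1−q) = 24q + 5(1−q), giving q = 5/21.
The value is 8·(5/21) + (10)·(16/21) = 200/21.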